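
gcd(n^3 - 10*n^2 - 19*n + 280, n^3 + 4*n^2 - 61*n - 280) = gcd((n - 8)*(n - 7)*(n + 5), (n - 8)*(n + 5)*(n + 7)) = n^2 - 3*n - 40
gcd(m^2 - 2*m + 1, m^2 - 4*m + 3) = m - 1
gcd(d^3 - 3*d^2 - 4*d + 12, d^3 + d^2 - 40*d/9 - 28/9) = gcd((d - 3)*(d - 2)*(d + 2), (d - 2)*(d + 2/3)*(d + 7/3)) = d - 2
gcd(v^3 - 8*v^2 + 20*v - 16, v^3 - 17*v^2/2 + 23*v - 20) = v^2 - 6*v + 8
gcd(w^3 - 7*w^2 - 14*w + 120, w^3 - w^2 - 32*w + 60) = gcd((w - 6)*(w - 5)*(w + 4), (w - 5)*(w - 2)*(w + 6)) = w - 5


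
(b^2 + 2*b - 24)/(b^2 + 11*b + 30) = (b - 4)/(b + 5)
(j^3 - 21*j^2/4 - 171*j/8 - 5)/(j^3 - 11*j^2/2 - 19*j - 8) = (8*j^2 + 22*j + 5)/(4*(2*j^2 + 5*j + 2))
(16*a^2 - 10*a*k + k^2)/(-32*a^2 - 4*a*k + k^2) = (-2*a + k)/(4*a + k)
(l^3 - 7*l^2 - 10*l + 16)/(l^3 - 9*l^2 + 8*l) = (l + 2)/l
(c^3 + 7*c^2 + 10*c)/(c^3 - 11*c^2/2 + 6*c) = 2*(c^2 + 7*c + 10)/(2*c^2 - 11*c + 12)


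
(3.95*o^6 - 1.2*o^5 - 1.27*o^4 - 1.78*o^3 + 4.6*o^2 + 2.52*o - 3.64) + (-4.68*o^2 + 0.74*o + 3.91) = 3.95*o^6 - 1.2*o^5 - 1.27*o^4 - 1.78*o^3 - 0.0800000000000001*o^2 + 3.26*o + 0.27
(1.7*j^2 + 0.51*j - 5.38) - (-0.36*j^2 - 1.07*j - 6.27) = 2.06*j^2 + 1.58*j + 0.89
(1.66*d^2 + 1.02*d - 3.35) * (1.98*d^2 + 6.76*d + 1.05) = 3.2868*d^4 + 13.2412*d^3 + 2.0052*d^2 - 21.575*d - 3.5175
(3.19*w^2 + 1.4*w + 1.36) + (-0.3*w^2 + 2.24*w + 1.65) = 2.89*w^2 + 3.64*w + 3.01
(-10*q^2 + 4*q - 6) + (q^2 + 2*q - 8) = -9*q^2 + 6*q - 14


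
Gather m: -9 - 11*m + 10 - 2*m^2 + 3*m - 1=-2*m^2 - 8*m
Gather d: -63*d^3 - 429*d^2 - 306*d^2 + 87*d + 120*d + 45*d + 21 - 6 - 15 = -63*d^3 - 735*d^2 + 252*d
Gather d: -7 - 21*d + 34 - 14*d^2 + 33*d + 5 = -14*d^2 + 12*d + 32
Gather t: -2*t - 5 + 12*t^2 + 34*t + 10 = 12*t^2 + 32*t + 5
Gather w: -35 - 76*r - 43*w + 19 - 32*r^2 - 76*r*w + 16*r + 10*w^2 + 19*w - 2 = -32*r^2 - 60*r + 10*w^2 + w*(-76*r - 24) - 18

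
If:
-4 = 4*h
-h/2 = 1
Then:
No Solution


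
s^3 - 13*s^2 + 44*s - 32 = (s - 8)*(s - 4)*(s - 1)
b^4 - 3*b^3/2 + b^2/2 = b^2*(b - 1)*(b - 1/2)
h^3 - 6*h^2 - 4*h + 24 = (h - 6)*(h - 2)*(h + 2)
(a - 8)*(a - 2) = a^2 - 10*a + 16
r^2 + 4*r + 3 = (r + 1)*(r + 3)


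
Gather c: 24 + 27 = 51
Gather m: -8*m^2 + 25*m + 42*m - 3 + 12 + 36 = -8*m^2 + 67*m + 45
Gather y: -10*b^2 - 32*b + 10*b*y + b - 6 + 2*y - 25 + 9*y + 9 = -10*b^2 - 31*b + y*(10*b + 11) - 22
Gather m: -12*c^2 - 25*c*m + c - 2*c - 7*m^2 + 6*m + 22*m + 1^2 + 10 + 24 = -12*c^2 - c - 7*m^2 + m*(28 - 25*c) + 35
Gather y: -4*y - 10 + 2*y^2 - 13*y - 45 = 2*y^2 - 17*y - 55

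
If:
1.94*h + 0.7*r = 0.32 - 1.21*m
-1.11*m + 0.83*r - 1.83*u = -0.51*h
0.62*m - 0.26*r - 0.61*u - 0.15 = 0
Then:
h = -43.3602393476189*u - 3.43973947117591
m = 29.7861404313905*u + 2.56906837999082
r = 68.6823348748544*u + 5.54931690613196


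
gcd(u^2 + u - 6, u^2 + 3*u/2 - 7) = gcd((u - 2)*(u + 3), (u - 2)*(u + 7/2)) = u - 2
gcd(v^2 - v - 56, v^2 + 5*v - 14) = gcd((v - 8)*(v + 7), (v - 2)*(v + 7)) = v + 7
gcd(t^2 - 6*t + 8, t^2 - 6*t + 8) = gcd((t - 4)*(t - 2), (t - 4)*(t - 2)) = t^2 - 6*t + 8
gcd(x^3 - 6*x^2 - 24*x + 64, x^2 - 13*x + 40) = x - 8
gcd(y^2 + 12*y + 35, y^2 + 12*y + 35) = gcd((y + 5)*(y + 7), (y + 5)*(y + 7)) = y^2 + 12*y + 35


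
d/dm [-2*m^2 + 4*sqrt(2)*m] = -4*m + 4*sqrt(2)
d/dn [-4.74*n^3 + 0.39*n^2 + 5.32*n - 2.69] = -14.22*n^2 + 0.78*n + 5.32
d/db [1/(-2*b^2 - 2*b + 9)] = 2*(2*b + 1)/(2*b^2 + 2*b - 9)^2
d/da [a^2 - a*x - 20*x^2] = 2*a - x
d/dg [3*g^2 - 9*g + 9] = 6*g - 9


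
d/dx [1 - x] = -1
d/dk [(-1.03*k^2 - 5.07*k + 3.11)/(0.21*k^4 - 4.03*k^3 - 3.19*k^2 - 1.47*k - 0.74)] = (0.4326*k^5 - 0.956799999999999*k^4 - 43.4766*k^3 + 22.9407*k^2 + 21.3662*k + 8.3235)/(0.0441*k^8 - 1.6926*k^7 + 14.9011*k^6 + 25.094*k^5 + 21.7135*k^4 + 15.343*k^3 + 6.8821*k^2 + 2.1756*k + 0.5476)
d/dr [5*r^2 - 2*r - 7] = 10*r - 2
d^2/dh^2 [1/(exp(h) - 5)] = (exp(h) + 5)*exp(h)/(exp(h) - 5)^3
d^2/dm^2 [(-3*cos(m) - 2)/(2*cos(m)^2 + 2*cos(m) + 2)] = (27*(1 - cos(2*m))^2*cos(m) + 5*(1 - cos(2*m))^2 - 32*cos(m) - 22*cos(2*m) + 6*cos(3*m) - 6*cos(5*m) - 18)/(2*cos(m) + cos(2*m) + 3)^3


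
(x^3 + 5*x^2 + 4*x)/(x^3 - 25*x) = (x^2 + 5*x + 4)/(x^2 - 25)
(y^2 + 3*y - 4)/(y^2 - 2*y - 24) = (y - 1)/(y - 6)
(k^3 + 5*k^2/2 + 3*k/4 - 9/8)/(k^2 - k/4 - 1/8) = (4*k^2 + 12*k + 9)/(4*k + 1)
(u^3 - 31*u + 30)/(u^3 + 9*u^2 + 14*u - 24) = (u - 5)/(u + 4)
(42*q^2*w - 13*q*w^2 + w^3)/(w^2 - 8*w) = (42*q^2 - 13*q*w + w^2)/(w - 8)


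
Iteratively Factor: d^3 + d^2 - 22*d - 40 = (d - 5)*(d^2 + 6*d + 8) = (d - 5)*(d + 2)*(d + 4)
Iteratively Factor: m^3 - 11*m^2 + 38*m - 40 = (m - 2)*(m^2 - 9*m + 20) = (m - 4)*(m - 2)*(m - 5)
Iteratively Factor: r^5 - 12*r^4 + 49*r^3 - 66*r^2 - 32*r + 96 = (r - 4)*(r^4 - 8*r^3 + 17*r^2 + 2*r - 24) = (r - 4)*(r - 3)*(r^3 - 5*r^2 + 2*r + 8) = (r - 4)*(r - 3)*(r + 1)*(r^2 - 6*r + 8) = (r - 4)*(r - 3)*(r - 2)*(r + 1)*(r - 4)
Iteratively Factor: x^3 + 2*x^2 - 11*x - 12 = (x - 3)*(x^2 + 5*x + 4) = (x - 3)*(x + 1)*(x + 4)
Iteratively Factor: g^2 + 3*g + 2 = (g + 1)*(g + 2)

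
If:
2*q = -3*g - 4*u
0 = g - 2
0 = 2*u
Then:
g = 2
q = -3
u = 0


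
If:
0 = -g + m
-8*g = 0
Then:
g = 0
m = 0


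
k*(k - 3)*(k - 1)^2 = k^4 - 5*k^3 + 7*k^2 - 3*k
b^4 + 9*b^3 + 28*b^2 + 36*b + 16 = (b + 1)*(b + 2)^2*(b + 4)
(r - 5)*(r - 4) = r^2 - 9*r + 20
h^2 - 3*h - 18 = (h - 6)*(h + 3)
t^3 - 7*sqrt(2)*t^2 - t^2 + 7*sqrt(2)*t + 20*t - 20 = (t - 1)*(t - 5*sqrt(2))*(t - 2*sqrt(2))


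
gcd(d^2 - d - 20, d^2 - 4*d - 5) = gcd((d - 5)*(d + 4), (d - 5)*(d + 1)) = d - 5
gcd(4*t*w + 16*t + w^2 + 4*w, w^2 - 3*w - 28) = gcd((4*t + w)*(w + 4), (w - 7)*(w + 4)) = w + 4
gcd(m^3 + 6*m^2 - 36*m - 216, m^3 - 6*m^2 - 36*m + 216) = m^2 - 36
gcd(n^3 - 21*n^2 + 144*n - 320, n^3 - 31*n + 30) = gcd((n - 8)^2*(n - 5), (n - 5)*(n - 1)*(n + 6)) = n - 5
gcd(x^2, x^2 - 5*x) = x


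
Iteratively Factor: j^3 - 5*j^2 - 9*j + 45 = (j - 5)*(j^2 - 9) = (j - 5)*(j + 3)*(j - 3)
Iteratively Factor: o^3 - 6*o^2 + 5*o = (o)*(o^2 - 6*o + 5) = o*(o - 5)*(o - 1)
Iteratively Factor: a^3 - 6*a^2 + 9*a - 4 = (a - 4)*(a^2 - 2*a + 1) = (a - 4)*(a - 1)*(a - 1)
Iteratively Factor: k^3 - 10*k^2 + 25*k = (k - 5)*(k^2 - 5*k) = (k - 5)^2*(k)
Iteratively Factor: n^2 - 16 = (n + 4)*(n - 4)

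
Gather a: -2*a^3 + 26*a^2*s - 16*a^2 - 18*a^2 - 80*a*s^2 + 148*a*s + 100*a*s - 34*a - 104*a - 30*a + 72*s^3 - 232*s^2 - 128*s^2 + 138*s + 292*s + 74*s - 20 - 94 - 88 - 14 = -2*a^3 + a^2*(26*s - 34) + a*(-80*s^2 + 248*s - 168) + 72*s^3 - 360*s^2 + 504*s - 216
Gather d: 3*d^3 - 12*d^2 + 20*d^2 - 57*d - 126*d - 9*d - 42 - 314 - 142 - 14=3*d^3 + 8*d^2 - 192*d - 512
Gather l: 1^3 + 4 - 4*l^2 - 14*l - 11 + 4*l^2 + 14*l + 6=0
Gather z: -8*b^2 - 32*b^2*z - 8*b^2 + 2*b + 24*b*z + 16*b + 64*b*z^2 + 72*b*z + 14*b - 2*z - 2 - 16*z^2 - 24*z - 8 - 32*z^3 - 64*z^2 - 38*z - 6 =-16*b^2 + 32*b - 32*z^3 + z^2*(64*b - 80) + z*(-32*b^2 + 96*b - 64) - 16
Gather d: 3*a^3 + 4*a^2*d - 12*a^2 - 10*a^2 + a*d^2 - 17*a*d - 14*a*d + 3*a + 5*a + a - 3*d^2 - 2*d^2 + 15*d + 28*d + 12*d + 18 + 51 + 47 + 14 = 3*a^3 - 22*a^2 + 9*a + d^2*(a - 5) + d*(4*a^2 - 31*a + 55) + 130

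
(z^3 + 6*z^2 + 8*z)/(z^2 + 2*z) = z + 4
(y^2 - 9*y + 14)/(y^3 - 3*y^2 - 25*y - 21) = (y - 2)/(y^2 + 4*y + 3)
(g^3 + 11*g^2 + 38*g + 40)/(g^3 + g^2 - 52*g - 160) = (g + 2)/(g - 8)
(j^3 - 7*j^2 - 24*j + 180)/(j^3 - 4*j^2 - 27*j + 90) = (j - 6)/(j - 3)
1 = 1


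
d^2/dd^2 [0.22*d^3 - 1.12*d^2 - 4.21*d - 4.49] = 1.32*d - 2.24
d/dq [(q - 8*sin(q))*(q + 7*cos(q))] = -(q - 8*sin(q))*(7*sin(q) - 1) - (q + 7*cos(q))*(8*cos(q) - 1)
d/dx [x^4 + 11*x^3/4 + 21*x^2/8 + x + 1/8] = 4*x^3 + 33*x^2/4 + 21*x/4 + 1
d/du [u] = 1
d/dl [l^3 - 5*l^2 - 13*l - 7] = 3*l^2 - 10*l - 13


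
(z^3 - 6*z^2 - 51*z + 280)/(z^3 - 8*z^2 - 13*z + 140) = (z^2 - z - 56)/(z^2 - 3*z - 28)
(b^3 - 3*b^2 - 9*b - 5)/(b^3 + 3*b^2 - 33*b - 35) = (b + 1)/(b + 7)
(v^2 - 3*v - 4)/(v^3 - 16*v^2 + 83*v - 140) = (v + 1)/(v^2 - 12*v + 35)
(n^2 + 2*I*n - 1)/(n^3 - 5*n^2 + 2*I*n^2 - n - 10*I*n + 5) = 1/(n - 5)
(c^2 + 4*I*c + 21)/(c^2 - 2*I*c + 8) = (c^2 + 4*I*c + 21)/(c^2 - 2*I*c + 8)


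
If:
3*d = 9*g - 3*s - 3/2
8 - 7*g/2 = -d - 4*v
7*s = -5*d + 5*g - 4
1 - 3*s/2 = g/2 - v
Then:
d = 31/188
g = -1/94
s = -131/188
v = -771/376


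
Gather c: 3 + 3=6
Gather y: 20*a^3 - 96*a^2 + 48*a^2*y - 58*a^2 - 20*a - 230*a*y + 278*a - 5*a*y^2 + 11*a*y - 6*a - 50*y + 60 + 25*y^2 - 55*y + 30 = 20*a^3 - 154*a^2 + 252*a + y^2*(25 - 5*a) + y*(48*a^2 - 219*a - 105) + 90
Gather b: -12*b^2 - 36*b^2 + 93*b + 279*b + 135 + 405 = -48*b^2 + 372*b + 540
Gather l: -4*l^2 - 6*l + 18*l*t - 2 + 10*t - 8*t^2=-4*l^2 + l*(18*t - 6) - 8*t^2 + 10*t - 2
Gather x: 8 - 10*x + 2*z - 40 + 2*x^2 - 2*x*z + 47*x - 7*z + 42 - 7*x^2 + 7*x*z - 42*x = -5*x^2 + x*(5*z - 5) - 5*z + 10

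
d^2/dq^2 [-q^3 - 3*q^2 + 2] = -6*q - 6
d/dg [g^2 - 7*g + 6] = 2*g - 7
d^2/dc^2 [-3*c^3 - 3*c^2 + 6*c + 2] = -18*c - 6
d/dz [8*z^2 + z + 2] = 16*z + 1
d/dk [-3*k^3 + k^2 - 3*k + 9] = -9*k^2 + 2*k - 3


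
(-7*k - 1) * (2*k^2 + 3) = -14*k^3 - 2*k^2 - 21*k - 3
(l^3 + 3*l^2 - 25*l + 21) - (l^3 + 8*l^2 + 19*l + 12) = -5*l^2 - 44*l + 9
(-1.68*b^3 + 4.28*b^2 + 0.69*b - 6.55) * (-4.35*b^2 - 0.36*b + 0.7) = 7.308*b^5 - 18.0132*b^4 - 5.7183*b^3 + 31.2401*b^2 + 2.841*b - 4.585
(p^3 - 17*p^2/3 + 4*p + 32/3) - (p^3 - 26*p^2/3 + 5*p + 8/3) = 3*p^2 - p + 8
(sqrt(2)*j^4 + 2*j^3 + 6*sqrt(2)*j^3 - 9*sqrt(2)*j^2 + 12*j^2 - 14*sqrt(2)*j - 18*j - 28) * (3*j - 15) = 3*sqrt(2)*j^5 + 3*sqrt(2)*j^4 + 6*j^4 - 117*sqrt(2)*j^3 + 6*j^3 - 234*j^2 + 93*sqrt(2)*j^2 + 186*j + 210*sqrt(2)*j + 420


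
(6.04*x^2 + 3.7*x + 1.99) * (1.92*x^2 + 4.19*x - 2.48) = 11.5968*x^4 + 32.4116*x^3 + 4.3446*x^2 - 0.837899999999999*x - 4.9352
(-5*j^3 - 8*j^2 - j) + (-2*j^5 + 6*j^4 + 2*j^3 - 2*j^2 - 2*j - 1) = -2*j^5 + 6*j^4 - 3*j^3 - 10*j^2 - 3*j - 1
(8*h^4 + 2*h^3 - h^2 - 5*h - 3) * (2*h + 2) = 16*h^5 + 20*h^4 + 2*h^3 - 12*h^2 - 16*h - 6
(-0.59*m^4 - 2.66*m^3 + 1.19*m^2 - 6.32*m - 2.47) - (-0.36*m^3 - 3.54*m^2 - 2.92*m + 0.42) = -0.59*m^4 - 2.3*m^3 + 4.73*m^2 - 3.4*m - 2.89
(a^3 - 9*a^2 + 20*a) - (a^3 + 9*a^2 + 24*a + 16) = -18*a^2 - 4*a - 16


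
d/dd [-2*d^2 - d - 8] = -4*d - 1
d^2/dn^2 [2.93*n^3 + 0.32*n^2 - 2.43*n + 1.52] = 17.58*n + 0.64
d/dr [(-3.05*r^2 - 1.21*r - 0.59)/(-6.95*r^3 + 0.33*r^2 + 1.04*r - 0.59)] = (-21.1975*r^4 - 16.819*r^3 - 15.0742*r^2 + 3.9884*r + 1.3275)/(48.3025*r^6 - 4.587*r^5 - 14.3471*r^4 + 8.8874*r^3 + 0.6922*r^2 - 1.2272*r + 0.3481)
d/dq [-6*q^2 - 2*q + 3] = -12*q - 2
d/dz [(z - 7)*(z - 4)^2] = 3*(z - 6)*(z - 4)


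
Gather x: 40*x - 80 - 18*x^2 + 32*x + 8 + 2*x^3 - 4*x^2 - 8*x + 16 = 2*x^3 - 22*x^2 + 64*x - 56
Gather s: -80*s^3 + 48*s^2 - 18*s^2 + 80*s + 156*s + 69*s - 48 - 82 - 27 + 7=-80*s^3 + 30*s^2 + 305*s - 150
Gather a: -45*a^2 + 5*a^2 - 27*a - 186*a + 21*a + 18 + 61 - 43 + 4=-40*a^2 - 192*a + 40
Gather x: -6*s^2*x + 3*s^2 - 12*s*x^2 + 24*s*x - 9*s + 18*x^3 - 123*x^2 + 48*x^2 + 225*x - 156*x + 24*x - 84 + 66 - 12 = 3*s^2 - 9*s + 18*x^3 + x^2*(-12*s - 75) + x*(-6*s^2 + 24*s + 93) - 30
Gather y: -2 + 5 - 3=0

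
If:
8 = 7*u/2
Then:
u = 16/7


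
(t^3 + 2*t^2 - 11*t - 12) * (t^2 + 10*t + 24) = t^5 + 12*t^4 + 33*t^3 - 74*t^2 - 384*t - 288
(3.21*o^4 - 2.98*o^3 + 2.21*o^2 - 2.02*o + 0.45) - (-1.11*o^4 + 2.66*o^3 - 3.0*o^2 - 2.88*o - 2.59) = 4.32*o^4 - 5.64*o^3 + 5.21*o^2 + 0.86*o + 3.04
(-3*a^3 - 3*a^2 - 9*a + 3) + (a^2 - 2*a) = -3*a^3 - 2*a^2 - 11*a + 3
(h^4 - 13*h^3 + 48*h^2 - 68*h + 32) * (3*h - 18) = 3*h^5 - 57*h^4 + 378*h^3 - 1068*h^2 + 1320*h - 576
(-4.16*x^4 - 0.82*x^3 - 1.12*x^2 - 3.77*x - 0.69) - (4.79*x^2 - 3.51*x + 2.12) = -4.16*x^4 - 0.82*x^3 - 5.91*x^2 - 0.26*x - 2.81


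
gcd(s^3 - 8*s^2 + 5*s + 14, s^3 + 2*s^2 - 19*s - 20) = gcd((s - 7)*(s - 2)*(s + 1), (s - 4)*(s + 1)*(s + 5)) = s + 1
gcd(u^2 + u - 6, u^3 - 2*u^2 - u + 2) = u - 2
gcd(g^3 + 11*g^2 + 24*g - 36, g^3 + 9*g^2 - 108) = g^2 + 12*g + 36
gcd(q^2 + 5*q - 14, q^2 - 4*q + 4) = q - 2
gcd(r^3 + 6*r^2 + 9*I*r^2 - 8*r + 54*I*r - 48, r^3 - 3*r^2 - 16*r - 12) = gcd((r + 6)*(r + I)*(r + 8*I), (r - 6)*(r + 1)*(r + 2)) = 1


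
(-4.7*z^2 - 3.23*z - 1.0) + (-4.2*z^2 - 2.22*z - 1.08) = -8.9*z^2 - 5.45*z - 2.08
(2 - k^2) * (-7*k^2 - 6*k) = 7*k^4 + 6*k^3 - 14*k^2 - 12*k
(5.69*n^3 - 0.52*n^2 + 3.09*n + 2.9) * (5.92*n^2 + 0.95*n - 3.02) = 33.6848*n^5 + 2.3271*n^4 + 0.614999999999998*n^3 + 21.6739*n^2 - 6.5768*n - 8.758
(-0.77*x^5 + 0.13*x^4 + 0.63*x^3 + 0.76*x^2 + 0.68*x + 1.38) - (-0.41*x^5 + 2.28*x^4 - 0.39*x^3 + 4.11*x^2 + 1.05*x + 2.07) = -0.36*x^5 - 2.15*x^4 + 1.02*x^3 - 3.35*x^2 - 0.37*x - 0.69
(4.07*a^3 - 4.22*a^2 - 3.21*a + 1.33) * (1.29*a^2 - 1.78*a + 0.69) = 5.2503*a^5 - 12.6884*a^4 + 6.179*a^3 + 4.5177*a^2 - 4.5823*a + 0.9177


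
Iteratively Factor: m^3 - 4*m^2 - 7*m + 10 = (m + 2)*(m^2 - 6*m + 5) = (m - 5)*(m + 2)*(m - 1)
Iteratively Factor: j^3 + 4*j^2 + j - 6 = (j - 1)*(j^2 + 5*j + 6) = (j - 1)*(j + 2)*(j + 3)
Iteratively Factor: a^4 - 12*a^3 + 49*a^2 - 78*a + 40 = (a - 5)*(a^3 - 7*a^2 + 14*a - 8) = (a - 5)*(a - 2)*(a^2 - 5*a + 4) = (a - 5)*(a - 4)*(a - 2)*(a - 1)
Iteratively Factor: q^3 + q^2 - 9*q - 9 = (q - 3)*(q^2 + 4*q + 3) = (q - 3)*(q + 3)*(q + 1)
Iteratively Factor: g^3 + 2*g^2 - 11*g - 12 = (g + 1)*(g^2 + g - 12) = (g + 1)*(g + 4)*(g - 3)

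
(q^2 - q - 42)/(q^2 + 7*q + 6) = (q - 7)/(q + 1)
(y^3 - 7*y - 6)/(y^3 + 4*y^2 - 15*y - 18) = (y + 2)/(y + 6)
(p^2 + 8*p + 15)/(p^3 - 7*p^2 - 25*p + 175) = (p + 3)/(p^2 - 12*p + 35)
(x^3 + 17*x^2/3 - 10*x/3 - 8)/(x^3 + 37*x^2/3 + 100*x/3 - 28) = (3*x^2 - x - 4)/(3*x^2 + 19*x - 14)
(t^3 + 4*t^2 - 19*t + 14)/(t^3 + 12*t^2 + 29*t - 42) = (t - 2)/(t + 6)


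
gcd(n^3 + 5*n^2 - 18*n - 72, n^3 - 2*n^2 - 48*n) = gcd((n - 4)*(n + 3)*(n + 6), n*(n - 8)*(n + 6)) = n + 6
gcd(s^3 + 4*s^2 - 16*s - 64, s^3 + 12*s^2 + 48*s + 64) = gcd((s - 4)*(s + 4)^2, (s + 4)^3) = s^2 + 8*s + 16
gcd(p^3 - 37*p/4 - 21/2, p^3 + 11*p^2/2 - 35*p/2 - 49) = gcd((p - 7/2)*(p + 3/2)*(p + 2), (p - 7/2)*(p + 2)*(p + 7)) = p^2 - 3*p/2 - 7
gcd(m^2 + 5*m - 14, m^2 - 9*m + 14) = m - 2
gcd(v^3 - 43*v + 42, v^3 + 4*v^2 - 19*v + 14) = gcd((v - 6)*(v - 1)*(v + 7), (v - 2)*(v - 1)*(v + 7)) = v^2 + 6*v - 7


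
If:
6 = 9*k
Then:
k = 2/3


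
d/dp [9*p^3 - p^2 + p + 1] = 27*p^2 - 2*p + 1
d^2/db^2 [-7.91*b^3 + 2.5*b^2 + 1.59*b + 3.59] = 5.0 - 47.46*b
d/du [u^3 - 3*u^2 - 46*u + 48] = 3*u^2 - 6*u - 46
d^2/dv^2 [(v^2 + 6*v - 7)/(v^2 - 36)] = 6*(2*v^3 + 29*v^2 + 216*v + 348)/(v^6 - 108*v^4 + 3888*v^2 - 46656)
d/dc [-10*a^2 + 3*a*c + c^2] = 3*a + 2*c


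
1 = 1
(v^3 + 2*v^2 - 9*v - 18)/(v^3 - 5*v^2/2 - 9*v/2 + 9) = 2*(v + 3)/(2*v - 3)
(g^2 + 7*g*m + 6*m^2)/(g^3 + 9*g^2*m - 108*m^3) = (g + m)/(g^2 + 3*g*m - 18*m^2)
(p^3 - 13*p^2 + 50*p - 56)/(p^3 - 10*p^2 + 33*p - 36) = (p^2 - 9*p + 14)/(p^2 - 6*p + 9)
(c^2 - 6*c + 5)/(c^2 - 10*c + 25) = (c - 1)/(c - 5)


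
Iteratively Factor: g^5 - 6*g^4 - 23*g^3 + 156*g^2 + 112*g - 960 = (g - 4)*(g^4 - 2*g^3 - 31*g^2 + 32*g + 240) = (g - 4)*(g + 4)*(g^3 - 6*g^2 - 7*g + 60) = (g - 4)*(g + 3)*(g + 4)*(g^2 - 9*g + 20) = (g - 4)^2*(g + 3)*(g + 4)*(g - 5)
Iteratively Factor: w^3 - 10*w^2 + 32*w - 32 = (w - 4)*(w^2 - 6*w + 8) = (w - 4)*(w - 2)*(w - 4)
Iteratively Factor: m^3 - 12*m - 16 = (m - 4)*(m^2 + 4*m + 4) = (m - 4)*(m + 2)*(m + 2)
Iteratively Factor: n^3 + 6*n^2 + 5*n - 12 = (n + 4)*(n^2 + 2*n - 3) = (n - 1)*(n + 4)*(n + 3)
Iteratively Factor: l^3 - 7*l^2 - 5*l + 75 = (l + 3)*(l^2 - 10*l + 25) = (l - 5)*(l + 3)*(l - 5)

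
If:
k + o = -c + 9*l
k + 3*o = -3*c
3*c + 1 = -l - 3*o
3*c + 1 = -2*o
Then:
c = -7/25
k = 27/25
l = 2/25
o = -2/25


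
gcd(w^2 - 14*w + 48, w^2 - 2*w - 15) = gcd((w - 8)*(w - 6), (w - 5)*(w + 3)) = 1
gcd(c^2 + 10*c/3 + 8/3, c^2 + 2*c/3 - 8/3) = c + 2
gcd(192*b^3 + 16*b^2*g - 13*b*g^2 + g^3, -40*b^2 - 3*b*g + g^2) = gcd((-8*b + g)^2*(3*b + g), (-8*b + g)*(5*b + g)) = 8*b - g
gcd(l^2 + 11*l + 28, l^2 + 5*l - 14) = l + 7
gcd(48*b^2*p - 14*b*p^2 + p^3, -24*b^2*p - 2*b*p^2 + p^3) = -6*b*p + p^2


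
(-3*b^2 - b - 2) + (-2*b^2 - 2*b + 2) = -5*b^2 - 3*b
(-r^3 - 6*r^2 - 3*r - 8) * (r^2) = -r^5 - 6*r^4 - 3*r^3 - 8*r^2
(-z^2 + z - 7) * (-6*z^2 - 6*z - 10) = 6*z^4 + 46*z^2 + 32*z + 70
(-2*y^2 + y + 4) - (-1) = -2*y^2 + y + 5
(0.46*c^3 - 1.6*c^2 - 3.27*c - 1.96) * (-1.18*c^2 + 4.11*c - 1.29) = -0.5428*c^5 + 3.7786*c^4 - 3.3108*c^3 - 9.0629*c^2 - 3.8373*c + 2.5284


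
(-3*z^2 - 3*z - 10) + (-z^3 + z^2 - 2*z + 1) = -z^3 - 2*z^2 - 5*z - 9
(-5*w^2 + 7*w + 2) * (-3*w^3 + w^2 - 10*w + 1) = 15*w^5 - 26*w^4 + 51*w^3 - 73*w^2 - 13*w + 2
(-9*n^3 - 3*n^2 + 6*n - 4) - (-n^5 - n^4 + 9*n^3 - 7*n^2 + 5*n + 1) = n^5 + n^4 - 18*n^3 + 4*n^2 + n - 5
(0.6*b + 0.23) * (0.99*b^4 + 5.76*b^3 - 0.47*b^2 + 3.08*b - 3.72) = 0.594*b^5 + 3.6837*b^4 + 1.0428*b^3 + 1.7399*b^2 - 1.5236*b - 0.8556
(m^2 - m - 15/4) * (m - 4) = m^3 - 5*m^2 + m/4 + 15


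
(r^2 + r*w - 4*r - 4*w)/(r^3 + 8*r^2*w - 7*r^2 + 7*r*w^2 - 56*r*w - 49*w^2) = (r - 4)/(r^2 + 7*r*w - 7*r - 49*w)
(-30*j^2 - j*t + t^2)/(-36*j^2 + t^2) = (5*j + t)/(6*j + t)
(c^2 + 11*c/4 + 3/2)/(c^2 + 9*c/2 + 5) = (4*c + 3)/(2*(2*c + 5))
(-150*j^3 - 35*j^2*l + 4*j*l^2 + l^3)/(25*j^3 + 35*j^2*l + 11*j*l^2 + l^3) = (-6*j + l)/(j + l)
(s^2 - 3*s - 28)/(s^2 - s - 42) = (s + 4)/(s + 6)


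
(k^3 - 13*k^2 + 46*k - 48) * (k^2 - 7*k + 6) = k^5 - 20*k^4 + 143*k^3 - 448*k^2 + 612*k - 288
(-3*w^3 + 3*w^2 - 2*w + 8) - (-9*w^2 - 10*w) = -3*w^3 + 12*w^2 + 8*w + 8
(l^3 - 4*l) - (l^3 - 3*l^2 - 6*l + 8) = 3*l^2 + 2*l - 8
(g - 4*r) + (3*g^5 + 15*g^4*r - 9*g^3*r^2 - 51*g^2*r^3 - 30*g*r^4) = 3*g^5 + 15*g^4*r - 9*g^3*r^2 - 51*g^2*r^3 - 30*g*r^4 + g - 4*r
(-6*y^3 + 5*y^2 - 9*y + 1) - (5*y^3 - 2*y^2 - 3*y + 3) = -11*y^3 + 7*y^2 - 6*y - 2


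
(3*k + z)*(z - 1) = 3*k*z - 3*k + z^2 - z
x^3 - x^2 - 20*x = x*(x - 5)*(x + 4)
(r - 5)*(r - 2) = r^2 - 7*r + 10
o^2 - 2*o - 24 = (o - 6)*(o + 4)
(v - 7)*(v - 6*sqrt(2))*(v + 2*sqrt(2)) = v^3 - 7*v^2 - 4*sqrt(2)*v^2 - 24*v + 28*sqrt(2)*v + 168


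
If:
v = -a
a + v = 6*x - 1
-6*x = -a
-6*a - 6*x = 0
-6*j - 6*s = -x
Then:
No Solution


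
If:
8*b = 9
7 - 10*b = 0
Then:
No Solution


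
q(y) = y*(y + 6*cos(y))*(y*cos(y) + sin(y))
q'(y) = y*(1 - 6*sin(y))*(y*cos(y) + sin(y)) + y*(y + 6*cos(y))*(-y*sin(y) + 2*cos(y)) + (y + 6*cos(y))*(y*cos(y) + sin(y)) = -y^3*sin(y) - 6*y^2*sin(2*y) + 4*y^2*cos(y) + 2*y*sin(y) + 12*y*cos(2*y) + 6*y + 3*sin(2*y)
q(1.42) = 3.96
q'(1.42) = -9.26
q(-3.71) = 119.20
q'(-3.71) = 8.32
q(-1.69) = -3.22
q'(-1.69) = 3.43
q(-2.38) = 16.52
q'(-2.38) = -69.01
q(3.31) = 29.58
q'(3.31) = -1.62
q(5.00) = 15.39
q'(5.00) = 198.27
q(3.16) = 28.51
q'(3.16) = 15.29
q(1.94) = -0.10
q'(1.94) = -1.02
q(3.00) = 24.95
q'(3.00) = 28.21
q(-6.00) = -7.86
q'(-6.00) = -15.78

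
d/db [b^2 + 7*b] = 2*b + 7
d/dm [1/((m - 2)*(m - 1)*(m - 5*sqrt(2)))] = (-(m - 2)*(m - 1) - (m - 2)*(m - 5*sqrt(2)) - (m - 1)*(m - 5*sqrt(2)))/((m - 2)^2*(m - 1)^2*(m - 5*sqrt(2))^2)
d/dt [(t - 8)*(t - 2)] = 2*t - 10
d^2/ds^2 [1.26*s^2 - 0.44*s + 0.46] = 2.52000000000000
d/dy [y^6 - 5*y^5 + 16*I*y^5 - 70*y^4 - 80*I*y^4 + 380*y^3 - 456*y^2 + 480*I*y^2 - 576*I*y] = 6*y^5 + y^4*(-25 + 80*I) + y^3*(-280 - 320*I) + 1140*y^2 + y*(-912 + 960*I) - 576*I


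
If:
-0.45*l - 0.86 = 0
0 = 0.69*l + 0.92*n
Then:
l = -1.91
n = 1.43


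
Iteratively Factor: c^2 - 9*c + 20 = (c - 4)*(c - 5)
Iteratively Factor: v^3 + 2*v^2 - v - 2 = (v + 1)*(v^2 + v - 2) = (v + 1)*(v + 2)*(v - 1)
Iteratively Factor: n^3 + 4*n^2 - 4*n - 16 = (n - 2)*(n^2 + 6*n + 8) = (n - 2)*(n + 2)*(n + 4)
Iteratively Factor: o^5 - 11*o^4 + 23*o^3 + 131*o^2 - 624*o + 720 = (o - 4)*(o^4 - 7*o^3 - 5*o^2 + 111*o - 180) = (o - 4)*(o - 3)*(o^3 - 4*o^2 - 17*o + 60) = (o - 5)*(o - 4)*(o - 3)*(o^2 + o - 12) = (o - 5)*(o - 4)*(o - 3)*(o + 4)*(o - 3)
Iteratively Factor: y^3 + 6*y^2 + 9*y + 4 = (y + 1)*(y^2 + 5*y + 4) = (y + 1)*(y + 4)*(y + 1)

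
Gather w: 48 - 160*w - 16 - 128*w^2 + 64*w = -128*w^2 - 96*w + 32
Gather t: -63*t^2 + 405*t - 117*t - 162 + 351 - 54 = -63*t^2 + 288*t + 135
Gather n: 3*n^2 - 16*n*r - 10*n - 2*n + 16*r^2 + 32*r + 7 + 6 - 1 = 3*n^2 + n*(-16*r - 12) + 16*r^2 + 32*r + 12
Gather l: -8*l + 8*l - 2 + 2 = 0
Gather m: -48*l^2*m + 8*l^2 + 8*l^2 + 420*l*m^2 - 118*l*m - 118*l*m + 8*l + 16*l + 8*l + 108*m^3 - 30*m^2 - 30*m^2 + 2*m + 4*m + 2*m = 16*l^2 + 32*l + 108*m^3 + m^2*(420*l - 60) + m*(-48*l^2 - 236*l + 8)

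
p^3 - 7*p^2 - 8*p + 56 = (p - 7)*(p - 2*sqrt(2))*(p + 2*sqrt(2))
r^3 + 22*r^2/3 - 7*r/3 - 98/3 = (r - 2)*(r + 7/3)*(r + 7)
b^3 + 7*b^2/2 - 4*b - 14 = (b - 2)*(b + 2)*(b + 7/2)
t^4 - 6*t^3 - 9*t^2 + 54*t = t*(t - 6)*(t - 3)*(t + 3)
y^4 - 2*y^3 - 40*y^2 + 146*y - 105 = (y - 5)*(y - 3)*(y - 1)*(y + 7)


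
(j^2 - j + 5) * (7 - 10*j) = -10*j^3 + 17*j^2 - 57*j + 35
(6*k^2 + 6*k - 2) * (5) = 30*k^2 + 30*k - 10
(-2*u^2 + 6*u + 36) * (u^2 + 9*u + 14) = -2*u^4 - 12*u^3 + 62*u^2 + 408*u + 504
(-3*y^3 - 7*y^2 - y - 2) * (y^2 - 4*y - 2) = -3*y^5 + 5*y^4 + 33*y^3 + 16*y^2 + 10*y + 4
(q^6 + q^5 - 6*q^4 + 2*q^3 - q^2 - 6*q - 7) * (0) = 0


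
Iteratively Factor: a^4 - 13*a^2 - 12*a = (a + 1)*(a^3 - a^2 - 12*a) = (a + 1)*(a + 3)*(a^2 - 4*a) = a*(a + 1)*(a + 3)*(a - 4)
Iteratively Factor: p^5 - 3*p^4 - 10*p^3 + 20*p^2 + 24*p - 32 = (p - 2)*(p^4 - p^3 - 12*p^2 - 4*p + 16) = (p - 2)*(p + 2)*(p^3 - 3*p^2 - 6*p + 8) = (p - 2)*(p - 1)*(p + 2)*(p^2 - 2*p - 8) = (p - 2)*(p - 1)*(p + 2)^2*(p - 4)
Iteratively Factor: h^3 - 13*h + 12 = (h - 1)*(h^2 + h - 12) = (h - 3)*(h - 1)*(h + 4)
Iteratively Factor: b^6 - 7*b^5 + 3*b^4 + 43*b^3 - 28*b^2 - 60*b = (b)*(b^5 - 7*b^4 + 3*b^3 + 43*b^2 - 28*b - 60) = b*(b - 3)*(b^4 - 4*b^3 - 9*b^2 + 16*b + 20) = b*(b - 3)*(b + 1)*(b^3 - 5*b^2 - 4*b + 20) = b*(b - 3)*(b - 2)*(b + 1)*(b^2 - 3*b - 10) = b*(b - 3)*(b - 2)*(b + 1)*(b + 2)*(b - 5)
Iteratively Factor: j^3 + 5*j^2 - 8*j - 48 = (j + 4)*(j^2 + j - 12) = (j + 4)^2*(j - 3)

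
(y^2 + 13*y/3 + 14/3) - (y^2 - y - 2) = 16*y/3 + 20/3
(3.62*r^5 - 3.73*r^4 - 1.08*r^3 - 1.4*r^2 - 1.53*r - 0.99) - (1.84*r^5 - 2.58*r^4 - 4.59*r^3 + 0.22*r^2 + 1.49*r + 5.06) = 1.78*r^5 - 1.15*r^4 + 3.51*r^3 - 1.62*r^2 - 3.02*r - 6.05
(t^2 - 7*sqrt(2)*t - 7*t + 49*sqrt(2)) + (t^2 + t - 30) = 2*t^2 - 7*sqrt(2)*t - 6*t - 30 + 49*sqrt(2)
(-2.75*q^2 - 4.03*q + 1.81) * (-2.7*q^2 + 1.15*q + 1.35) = 7.425*q^4 + 7.7185*q^3 - 13.234*q^2 - 3.359*q + 2.4435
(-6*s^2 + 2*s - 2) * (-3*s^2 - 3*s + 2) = 18*s^4 + 12*s^3 - 12*s^2 + 10*s - 4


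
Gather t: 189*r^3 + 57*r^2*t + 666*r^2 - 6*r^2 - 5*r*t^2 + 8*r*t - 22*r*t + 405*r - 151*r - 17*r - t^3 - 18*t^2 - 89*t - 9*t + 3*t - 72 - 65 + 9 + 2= 189*r^3 + 660*r^2 + 237*r - t^3 + t^2*(-5*r - 18) + t*(57*r^2 - 14*r - 95) - 126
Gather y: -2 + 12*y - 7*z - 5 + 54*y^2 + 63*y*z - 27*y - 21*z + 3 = 54*y^2 + y*(63*z - 15) - 28*z - 4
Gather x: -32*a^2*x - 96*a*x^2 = -32*a^2*x - 96*a*x^2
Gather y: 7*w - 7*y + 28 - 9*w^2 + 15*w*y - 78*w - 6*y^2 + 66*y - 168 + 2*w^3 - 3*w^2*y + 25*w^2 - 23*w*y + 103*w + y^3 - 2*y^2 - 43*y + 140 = 2*w^3 + 16*w^2 + 32*w + y^3 - 8*y^2 + y*(-3*w^2 - 8*w + 16)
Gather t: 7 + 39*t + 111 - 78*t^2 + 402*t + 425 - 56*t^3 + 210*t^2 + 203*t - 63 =-56*t^3 + 132*t^2 + 644*t + 480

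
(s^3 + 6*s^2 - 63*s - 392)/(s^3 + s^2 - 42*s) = (s^2 - s - 56)/(s*(s - 6))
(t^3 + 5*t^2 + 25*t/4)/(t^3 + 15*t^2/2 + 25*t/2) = (t + 5/2)/(t + 5)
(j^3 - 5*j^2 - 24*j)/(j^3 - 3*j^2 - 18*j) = (j - 8)/(j - 6)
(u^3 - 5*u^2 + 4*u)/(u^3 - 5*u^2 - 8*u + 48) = u*(u - 1)/(u^2 - u - 12)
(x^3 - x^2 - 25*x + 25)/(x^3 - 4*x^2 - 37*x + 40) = (x - 5)/(x - 8)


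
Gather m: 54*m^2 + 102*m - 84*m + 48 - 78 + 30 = 54*m^2 + 18*m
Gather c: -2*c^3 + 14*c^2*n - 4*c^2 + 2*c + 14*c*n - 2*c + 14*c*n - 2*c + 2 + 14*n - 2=-2*c^3 + c^2*(14*n - 4) + c*(28*n - 2) + 14*n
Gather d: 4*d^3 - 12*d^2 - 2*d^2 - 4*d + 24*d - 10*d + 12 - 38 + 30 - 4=4*d^3 - 14*d^2 + 10*d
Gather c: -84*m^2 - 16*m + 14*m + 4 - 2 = -84*m^2 - 2*m + 2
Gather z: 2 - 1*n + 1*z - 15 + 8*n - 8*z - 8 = 7*n - 7*z - 21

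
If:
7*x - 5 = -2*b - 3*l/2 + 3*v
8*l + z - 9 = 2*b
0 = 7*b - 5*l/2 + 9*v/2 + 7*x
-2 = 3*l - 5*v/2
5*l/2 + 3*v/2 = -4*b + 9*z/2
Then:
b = -6398/2265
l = 283/453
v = 234/151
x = 65057/31710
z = -3731/2265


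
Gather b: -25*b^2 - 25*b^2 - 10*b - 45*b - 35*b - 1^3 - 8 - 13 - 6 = -50*b^2 - 90*b - 28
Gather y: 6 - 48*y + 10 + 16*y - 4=12 - 32*y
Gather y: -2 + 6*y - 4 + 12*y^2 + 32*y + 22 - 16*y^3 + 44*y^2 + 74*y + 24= -16*y^3 + 56*y^2 + 112*y + 40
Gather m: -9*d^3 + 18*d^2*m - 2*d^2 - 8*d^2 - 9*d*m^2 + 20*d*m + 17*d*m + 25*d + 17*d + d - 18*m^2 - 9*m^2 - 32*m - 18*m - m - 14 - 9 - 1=-9*d^3 - 10*d^2 + 43*d + m^2*(-9*d - 27) + m*(18*d^2 + 37*d - 51) - 24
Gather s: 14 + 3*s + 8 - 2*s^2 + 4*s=-2*s^2 + 7*s + 22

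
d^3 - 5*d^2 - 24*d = d*(d - 8)*(d + 3)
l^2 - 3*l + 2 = (l - 2)*(l - 1)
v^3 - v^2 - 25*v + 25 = (v - 5)*(v - 1)*(v + 5)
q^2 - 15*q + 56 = (q - 8)*(q - 7)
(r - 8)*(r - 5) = r^2 - 13*r + 40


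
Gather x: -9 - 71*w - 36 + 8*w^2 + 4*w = 8*w^2 - 67*w - 45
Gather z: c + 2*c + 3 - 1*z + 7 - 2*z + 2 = 3*c - 3*z + 12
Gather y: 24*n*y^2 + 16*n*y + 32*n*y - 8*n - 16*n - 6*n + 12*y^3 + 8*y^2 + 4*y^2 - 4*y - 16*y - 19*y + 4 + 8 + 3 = -30*n + 12*y^3 + y^2*(24*n + 12) + y*(48*n - 39) + 15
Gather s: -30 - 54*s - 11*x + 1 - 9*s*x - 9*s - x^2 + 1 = s*(-9*x - 63) - x^2 - 11*x - 28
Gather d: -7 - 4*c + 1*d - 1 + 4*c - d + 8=0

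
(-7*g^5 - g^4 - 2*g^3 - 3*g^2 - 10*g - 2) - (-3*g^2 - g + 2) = -7*g^5 - g^4 - 2*g^3 - 9*g - 4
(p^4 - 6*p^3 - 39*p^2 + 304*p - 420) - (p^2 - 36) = p^4 - 6*p^3 - 40*p^2 + 304*p - 384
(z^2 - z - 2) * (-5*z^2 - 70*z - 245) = -5*z^4 - 65*z^3 - 165*z^2 + 385*z + 490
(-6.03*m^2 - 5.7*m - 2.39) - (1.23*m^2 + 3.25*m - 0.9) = -7.26*m^2 - 8.95*m - 1.49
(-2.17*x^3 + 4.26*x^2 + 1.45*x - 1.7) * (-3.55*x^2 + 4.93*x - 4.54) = 7.7035*x^5 - 25.8211*x^4 + 25.7061*x^3 - 6.1569*x^2 - 14.964*x + 7.718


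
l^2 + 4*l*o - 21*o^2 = (l - 3*o)*(l + 7*o)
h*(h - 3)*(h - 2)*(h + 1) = h^4 - 4*h^3 + h^2 + 6*h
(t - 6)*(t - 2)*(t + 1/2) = t^3 - 15*t^2/2 + 8*t + 6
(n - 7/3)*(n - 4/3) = n^2 - 11*n/3 + 28/9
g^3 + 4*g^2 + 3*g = g*(g + 1)*(g + 3)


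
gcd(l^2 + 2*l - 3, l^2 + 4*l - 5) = l - 1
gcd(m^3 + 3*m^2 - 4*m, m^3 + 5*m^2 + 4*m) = m^2 + 4*m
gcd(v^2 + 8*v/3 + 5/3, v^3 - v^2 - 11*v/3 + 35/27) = v + 5/3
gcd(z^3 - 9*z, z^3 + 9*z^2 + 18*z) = z^2 + 3*z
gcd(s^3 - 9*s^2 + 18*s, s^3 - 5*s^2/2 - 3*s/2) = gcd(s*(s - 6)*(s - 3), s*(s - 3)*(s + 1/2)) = s^2 - 3*s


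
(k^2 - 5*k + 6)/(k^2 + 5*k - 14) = (k - 3)/(k + 7)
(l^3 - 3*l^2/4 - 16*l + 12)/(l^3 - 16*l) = (l - 3/4)/l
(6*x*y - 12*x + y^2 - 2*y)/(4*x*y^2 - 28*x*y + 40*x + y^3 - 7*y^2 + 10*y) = (6*x + y)/(4*x*y - 20*x + y^2 - 5*y)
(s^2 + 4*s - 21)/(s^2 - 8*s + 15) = (s + 7)/(s - 5)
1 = 1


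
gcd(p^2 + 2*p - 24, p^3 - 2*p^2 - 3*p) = 1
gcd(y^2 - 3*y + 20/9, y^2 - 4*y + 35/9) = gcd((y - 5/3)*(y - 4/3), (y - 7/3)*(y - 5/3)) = y - 5/3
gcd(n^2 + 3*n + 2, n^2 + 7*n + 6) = n + 1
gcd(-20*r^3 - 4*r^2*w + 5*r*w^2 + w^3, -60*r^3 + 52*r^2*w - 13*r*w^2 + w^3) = 2*r - w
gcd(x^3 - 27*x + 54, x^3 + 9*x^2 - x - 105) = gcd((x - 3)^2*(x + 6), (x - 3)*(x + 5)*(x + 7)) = x - 3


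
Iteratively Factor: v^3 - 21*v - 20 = (v + 1)*(v^2 - v - 20) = (v - 5)*(v + 1)*(v + 4)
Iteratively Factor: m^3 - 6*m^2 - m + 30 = (m - 3)*(m^2 - 3*m - 10) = (m - 3)*(m + 2)*(m - 5)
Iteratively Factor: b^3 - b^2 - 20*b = (b)*(b^2 - b - 20) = b*(b - 5)*(b + 4)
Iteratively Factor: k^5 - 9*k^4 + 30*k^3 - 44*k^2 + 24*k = (k)*(k^4 - 9*k^3 + 30*k^2 - 44*k + 24) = k*(k - 3)*(k^3 - 6*k^2 + 12*k - 8) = k*(k - 3)*(k - 2)*(k^2 - 4*k + 4) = k*(k - 3)*(k - 2)^2*(k - 2)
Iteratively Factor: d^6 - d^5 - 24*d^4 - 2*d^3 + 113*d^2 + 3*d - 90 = (d - 2)*(d^5 + d^4 - 22*d^3 - 46*d^2 + 21*d + 45) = (d - 2)*(d - 1)*(d^4 + 2*d^3 - 20*d^2 - 66*d - 45) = (d - 5)*(d - 2)*(d - 1)*(d^3 + 7*d^2 + 15*d + 9) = (d - 5)*(d - 2)*(d - 1)*(d + 3)*(d^2 + 4*d + 3) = (d - 5)*(d - 2)*(d - 1)*(d + 1)*(d + 3)*(d + 3)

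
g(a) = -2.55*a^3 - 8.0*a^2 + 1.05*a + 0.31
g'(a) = -7.65*a^2 - 16.0*a + 1.05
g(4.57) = -405.35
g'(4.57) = -231.84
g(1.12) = -12.13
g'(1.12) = -26.47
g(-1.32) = -9.15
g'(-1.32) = 8.84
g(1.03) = -9.88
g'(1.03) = -23.55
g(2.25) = -66.87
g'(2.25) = -73.68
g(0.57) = -2.16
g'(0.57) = -10.56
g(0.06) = 0.34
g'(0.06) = 0.06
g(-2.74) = -10.17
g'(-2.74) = -12.54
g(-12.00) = 3242.11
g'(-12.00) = -908.55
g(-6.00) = 256.81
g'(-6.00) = -178.35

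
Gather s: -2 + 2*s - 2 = 2*s - 4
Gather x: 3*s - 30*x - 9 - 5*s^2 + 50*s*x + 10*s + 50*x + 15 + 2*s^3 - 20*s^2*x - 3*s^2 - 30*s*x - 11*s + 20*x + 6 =2*s^3 - 8*s^2 + 2*s + x*(-20*s^2 + 20*s + 40) + 12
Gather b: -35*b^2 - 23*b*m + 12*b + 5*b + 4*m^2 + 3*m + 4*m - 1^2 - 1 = -35*b^2 + b*(17 - 23*m) + 4*m^2 + 7*m - 2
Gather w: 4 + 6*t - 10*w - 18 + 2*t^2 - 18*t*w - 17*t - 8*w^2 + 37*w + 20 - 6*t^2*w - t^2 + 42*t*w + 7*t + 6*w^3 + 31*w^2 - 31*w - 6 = t^2 - 4*t + 6*w^3 + 23*w^2 + w*(-6*t^2 + 24*t - 4)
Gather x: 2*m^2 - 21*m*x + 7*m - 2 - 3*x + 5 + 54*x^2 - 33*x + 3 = 2*m^2 + 7*m + 54*x^2 + x*(-21*m - 36) + 6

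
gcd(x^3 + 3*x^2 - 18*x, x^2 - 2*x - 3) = x - 3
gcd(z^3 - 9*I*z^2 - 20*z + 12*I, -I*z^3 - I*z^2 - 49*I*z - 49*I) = 1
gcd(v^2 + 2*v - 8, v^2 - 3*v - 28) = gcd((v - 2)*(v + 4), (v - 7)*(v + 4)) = v + 4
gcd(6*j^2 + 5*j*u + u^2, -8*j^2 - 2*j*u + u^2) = 2*j + u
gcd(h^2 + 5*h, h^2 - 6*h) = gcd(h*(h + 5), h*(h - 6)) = h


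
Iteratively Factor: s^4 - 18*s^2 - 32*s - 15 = (s + 1)*(s^3 - s^2 - 17*s - 15) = (s - 5)*(s + 1)*(s^2 + 4*s + 3) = (s - 5)*(s + 1)*(s + 3)*(s + 1)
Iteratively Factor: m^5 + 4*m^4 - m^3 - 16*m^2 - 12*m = (m + 2)*(m^4 + 2*m^3 - 5*m^2 - 6*m) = (m + 2)*(m + 3)*(m^3 - m^2 - 2*m) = m*(m + 2)*(m + 3)*(m^2 - m - 2) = m*(m - 2)*(m + 2)*(m + 3)*(m + 1)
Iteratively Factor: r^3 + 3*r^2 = (r)*(r^2 + 3*r) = r*(r + 3)*(r)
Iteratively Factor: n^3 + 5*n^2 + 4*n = (n + 1)*(n^2 + 4*n) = n*(n + 1)*(n + 4)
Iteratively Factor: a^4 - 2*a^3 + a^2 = (a)*(a^3 - 2*a^2 + a) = a^2*(a^2 - 2*a + 1) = a^2*(a - 1)*(a - 1)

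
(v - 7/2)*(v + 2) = v^2 - 3*v/2 - 7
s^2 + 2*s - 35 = (s - 5)*(s + 7)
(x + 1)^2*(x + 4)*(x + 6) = x^4 + 12*x^3 + 45*x^2 + 58*x + 24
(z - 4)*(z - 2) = z^2 - 6*z + 8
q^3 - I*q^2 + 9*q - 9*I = (q - 3*I)*(q - I)*(q + 3*I)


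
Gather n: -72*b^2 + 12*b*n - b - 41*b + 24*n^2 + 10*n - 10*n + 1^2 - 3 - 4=-72*b^2 + 12*b*n - 42*b + 24*n^2 - 6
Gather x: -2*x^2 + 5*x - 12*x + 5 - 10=-2*x^2 - 7*x - 5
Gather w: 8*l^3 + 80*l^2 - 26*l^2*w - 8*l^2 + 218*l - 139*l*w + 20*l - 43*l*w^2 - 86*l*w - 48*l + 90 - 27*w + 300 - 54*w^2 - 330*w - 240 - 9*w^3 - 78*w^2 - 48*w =8*l^3 + 72*l^2 + 190*l - 9*w^3 + w^2*(-43*l - 132) + w*(-26*l^2 - 225*l - 405) + 150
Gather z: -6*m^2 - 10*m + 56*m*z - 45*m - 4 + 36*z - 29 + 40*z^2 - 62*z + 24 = -6*m^2 - 55*m + 40*z^2 + z*(56*m - 26) - 9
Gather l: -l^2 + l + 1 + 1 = -l^2 + l + 2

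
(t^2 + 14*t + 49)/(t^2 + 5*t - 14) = (t + 7)/(t - 2)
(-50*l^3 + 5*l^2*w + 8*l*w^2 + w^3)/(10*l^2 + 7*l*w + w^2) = (-10*l^2 + 3*l*w + w^2)/(2*l + w)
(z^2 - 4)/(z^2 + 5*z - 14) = (z + 2)/(z + 7)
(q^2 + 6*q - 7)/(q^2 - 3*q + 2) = (q + 7)/(q - 2)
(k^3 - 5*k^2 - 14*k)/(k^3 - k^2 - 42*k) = (k + 2)/(k + 6)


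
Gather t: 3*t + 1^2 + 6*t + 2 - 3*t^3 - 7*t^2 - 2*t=-3*t^3 - 7*t^2 + 7*t + 3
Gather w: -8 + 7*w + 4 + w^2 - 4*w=w^2 + 3*w - 4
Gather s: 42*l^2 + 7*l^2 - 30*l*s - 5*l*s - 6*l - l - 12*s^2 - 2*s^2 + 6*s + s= 49*l^2 - 7*l - 14*s^2 + s*(7 - 35*l)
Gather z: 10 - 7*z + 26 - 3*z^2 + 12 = -3*z^2 - 7*z + 48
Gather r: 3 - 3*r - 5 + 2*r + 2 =-r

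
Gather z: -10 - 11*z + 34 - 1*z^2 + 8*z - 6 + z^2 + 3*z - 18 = 0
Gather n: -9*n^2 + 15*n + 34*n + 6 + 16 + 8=-9*n^2 + 49*n + 30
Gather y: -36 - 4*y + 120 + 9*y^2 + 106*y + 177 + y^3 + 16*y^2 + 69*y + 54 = y^3 + 25*y^2 + 171*y + 315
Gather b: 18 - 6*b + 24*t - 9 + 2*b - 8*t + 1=-4*b + 16*t + 10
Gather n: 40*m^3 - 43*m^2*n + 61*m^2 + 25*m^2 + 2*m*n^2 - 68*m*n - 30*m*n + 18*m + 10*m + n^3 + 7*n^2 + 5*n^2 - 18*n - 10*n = 40*m^3 + 86*m^2 + 28*m + n^3 + n^2*(2*m + 12) + n*(-43*m^2 - 98*m - 28)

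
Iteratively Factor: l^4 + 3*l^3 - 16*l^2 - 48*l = (l - 4)*(l^3 + 7*l^2 + 12*l) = (l - 4)*(l + 3)*(l^2 + 4*l) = (l - 4)*(l + 3)*(l + 4)*(l)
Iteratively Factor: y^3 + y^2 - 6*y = (y - 2)*(y^2 + 3*y) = (y - 2)*(y + 3)*(y)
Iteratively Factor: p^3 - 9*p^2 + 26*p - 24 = (p - 3)*(p^2 - 6*p + 8) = (p - 3)*(p - 2)*(p - 4)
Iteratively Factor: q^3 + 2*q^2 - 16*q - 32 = (q + 4)*(q^2 - 2*q - 8) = (q + 2)*(q + 4)*(q - 4)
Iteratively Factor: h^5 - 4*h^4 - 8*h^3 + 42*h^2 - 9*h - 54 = (h - 3)*(h^4 - h^3 - 11*h^2 + 9*h + 18) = (h - 3)*(h + 3)*(h^3 - 4*h^2 + h + 6) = (h - 3)*(h - 2)*(h + 3)*(h^2 - 2*h - 3) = (h - 3)*(h - 2)*(h + 1)*(h + 3)*(h - 3)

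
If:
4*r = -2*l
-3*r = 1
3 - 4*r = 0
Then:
No Solution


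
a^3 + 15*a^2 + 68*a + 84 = (a + 2)*(a + 6)*(a + 7)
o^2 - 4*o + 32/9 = (o - 8/3)*(o - 4/3)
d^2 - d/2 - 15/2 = (d - 3)*(d + 5/2)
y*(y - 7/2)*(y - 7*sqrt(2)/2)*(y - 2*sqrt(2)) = y^4 - 11*sqrt(2)*y^3/2 - 7*y^3/2 + 14*y^2 + 77*sqrt(2)*y^2/4 - 49*y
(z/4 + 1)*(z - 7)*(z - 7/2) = z^3/4 - 13*z^2/8 - 35*z/8 + 49/2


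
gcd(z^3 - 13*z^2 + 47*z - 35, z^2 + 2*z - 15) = 1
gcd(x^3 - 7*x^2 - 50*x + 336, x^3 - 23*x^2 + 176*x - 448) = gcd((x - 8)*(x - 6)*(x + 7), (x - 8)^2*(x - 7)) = x - 8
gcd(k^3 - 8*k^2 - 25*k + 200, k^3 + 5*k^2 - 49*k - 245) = k + 5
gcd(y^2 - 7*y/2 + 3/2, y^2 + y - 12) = y - 3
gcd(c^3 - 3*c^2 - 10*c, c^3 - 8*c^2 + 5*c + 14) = 1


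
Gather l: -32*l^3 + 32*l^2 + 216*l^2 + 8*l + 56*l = -32*l^3 + 248*l^2 + 64*l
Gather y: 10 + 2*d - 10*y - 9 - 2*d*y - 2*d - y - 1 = y*(-2*d - 11)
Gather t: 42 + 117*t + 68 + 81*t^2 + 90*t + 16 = 81*t^2 + 207*t + 126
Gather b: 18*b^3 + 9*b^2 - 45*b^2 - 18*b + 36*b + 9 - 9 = 18*b^3 - 36*b^2 + 18*b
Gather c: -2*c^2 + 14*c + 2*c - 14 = -2*c^2 + 16*c - 14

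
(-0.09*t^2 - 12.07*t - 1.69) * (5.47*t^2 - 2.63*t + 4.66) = -0.4923*t^4 - 65.7862*t^3 + 22.0804*t^2 - 51.8015*t - 7.8754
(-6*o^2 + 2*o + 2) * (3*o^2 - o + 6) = -18*o^4 + 12*o^3 - 32*o^2 + 10*o + 12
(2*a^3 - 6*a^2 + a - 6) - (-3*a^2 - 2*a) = 2*a^3 - 3*a^2 + 3*a - 6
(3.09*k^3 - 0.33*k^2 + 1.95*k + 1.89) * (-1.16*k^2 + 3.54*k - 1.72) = -3.5844*k^5 + 11.3214*k^4 - 8.745*k^3 + 5.2782*k^2 + 3.3366*k - 3.2508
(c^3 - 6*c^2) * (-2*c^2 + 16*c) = -2*c^5 + 28*c^4 - 96*c^3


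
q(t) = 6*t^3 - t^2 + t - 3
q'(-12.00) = 2617.00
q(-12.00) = -10527.00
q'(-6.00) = 661.00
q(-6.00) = -1341.00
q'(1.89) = 61.52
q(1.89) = 35.83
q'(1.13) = 21.72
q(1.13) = 5.51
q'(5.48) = 530.59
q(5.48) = 959.85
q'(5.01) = 442.78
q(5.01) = 731.42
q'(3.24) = 183.48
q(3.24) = 193.82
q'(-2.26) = 97.46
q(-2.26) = -79.63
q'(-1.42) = 40.14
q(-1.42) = -23.62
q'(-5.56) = 568.56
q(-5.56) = -1070.75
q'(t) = 18*t^2 - 2*t + 1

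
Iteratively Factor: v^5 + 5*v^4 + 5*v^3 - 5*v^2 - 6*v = (v)*(v^4 + 5*v^3 + 5*v^2 - 5*v - 6) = v*(v + 1)*(v^3 + 4*v^2 + v - 6) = v*(v - 1)*(v + 1)*(v^2 + 5*v + 6) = v*(v - 1)*(v + 1)*(v + 3)*(v + 2)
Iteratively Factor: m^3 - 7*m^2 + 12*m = (m - 4)*(m^2 - 3*m) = (m - 4)*(m - 3)*(m)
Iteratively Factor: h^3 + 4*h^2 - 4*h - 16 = (h - 2)*(h^2 + 6*h + 8) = (h - 2)*(h + 2)*(h + 4)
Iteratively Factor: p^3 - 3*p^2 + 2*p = (p - 1)*(p^2 - 2*p) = (p - 2)*(p - 1)*(p)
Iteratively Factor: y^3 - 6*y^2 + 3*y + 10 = (y + 1)*(y^2 - 7*y + 10) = (y - 2)*(y + 1)*(y - 5)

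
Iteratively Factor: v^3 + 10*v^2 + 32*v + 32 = (v + 2)*(v^2 + 8*v + 16) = (v + 2)*(v + 4)*(v + 4)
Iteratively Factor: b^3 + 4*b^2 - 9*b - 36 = (b + 3)*(b^2 + b - 12) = (b + 3)*(b + 4)*(b - 3)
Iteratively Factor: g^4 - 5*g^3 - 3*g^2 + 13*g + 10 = (g - 2)*(g^3 - 3*g^2 - 9*g - 5) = (g - 2)*(g + 1)*(g^2 - 4*g - 5) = (g - 5)*(g - 2)*(g + 1)*(g + 1)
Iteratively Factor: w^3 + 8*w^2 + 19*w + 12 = (w + 1)*(w^2 + 7*w + 12) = (w + 1)*(w + 3)*(w + 4)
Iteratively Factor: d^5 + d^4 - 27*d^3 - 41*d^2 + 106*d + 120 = (d + 3)*(d^4 - 2*d^3 - 21*d^2 + 22*d + 40) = (d - 2)*(d + 3)*(d^3 - 21*d - 20) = (d - 2)*(d + 3)*(d + 4)*(d^2 - 4*d - 5) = (d - 5)*(d - 2)*(d + 3)*(d + 4)*(d + 1)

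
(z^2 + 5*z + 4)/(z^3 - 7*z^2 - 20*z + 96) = (z + 1)/(z^2 - 11*z + 24)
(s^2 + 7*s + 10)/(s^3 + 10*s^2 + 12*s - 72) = (s^2 + 7*s + 10)/(s^3 + 10*s^2 + 12*s - 72)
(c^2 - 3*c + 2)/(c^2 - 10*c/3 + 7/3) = 3*(c - 2)/(3*c - 7)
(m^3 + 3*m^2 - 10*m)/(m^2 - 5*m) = (m^2 + 3*m - 10)/(m - 5)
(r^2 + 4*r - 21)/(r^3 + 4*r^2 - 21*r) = 1/r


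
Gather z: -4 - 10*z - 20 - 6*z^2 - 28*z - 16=-6*z^2 - 38*z - 40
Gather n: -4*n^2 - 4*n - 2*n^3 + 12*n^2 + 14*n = -2*n^3 + 8*n^2 + 10*n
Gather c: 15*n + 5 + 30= 15*n + 35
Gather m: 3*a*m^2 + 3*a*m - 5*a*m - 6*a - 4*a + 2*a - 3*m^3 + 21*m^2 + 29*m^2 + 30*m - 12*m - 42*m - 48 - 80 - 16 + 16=-8*a - 3*m^3 + m^2*(3*a + 50) + m*(-2*a - 24) - 128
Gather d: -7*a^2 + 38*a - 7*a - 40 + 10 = -7*a^2 + 31*a - 30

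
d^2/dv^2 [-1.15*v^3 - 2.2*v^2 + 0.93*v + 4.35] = -6.9*v - 4.4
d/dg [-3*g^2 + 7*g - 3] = 7 - 6*g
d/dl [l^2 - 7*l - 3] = 2*l - 7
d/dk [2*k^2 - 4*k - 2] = 4*k - 4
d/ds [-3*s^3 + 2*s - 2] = 2 - 9*s^2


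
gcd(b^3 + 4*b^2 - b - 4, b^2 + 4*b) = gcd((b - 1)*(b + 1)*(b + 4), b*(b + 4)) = b + 4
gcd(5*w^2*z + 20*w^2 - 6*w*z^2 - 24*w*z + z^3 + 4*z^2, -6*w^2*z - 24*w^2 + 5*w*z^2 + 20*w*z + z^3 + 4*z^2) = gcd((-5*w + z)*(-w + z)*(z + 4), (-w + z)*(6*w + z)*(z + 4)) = -w*z - 4*w + z^2 + 4*z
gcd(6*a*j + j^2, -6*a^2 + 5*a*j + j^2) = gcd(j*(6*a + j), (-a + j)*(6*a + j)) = 6*a + j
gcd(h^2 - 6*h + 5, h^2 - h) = h - 1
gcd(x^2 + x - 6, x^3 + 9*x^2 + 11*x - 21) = x + 3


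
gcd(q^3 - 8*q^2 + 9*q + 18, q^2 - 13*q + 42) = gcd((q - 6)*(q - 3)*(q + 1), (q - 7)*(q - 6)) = q - 6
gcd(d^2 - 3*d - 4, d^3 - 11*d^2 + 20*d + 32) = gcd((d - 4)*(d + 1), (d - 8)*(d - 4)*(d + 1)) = d^2 - 3*d - 4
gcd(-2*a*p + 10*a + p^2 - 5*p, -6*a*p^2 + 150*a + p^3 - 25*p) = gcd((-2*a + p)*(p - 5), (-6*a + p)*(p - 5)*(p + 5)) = p - 5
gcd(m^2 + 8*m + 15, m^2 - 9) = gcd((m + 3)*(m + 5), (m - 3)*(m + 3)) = m + 3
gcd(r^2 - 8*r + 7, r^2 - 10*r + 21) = r - 7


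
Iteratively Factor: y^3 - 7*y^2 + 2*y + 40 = (y - 4)*(y^2 - 3*y - 10) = (y - 4)*(y + 2)*(y - 5)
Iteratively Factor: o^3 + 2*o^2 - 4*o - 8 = (o + 2)*(o^2 - 4) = (o + 2)^2*(o - 2)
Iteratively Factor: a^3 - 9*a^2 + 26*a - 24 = (a - 4)*(a^2 - 5*a + 6) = (a - 4)*(a - 3)*(a - 2)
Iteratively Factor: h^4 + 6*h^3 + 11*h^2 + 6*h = (h + 2)*(h^3 + 4*h^2 + 3*h) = h*(h + 2)*(h^2 + 4*h + 3) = h*(h + 2)*(h + 3)*(h + 1)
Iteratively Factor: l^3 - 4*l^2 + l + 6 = (l + 1)*(l^2 - 5*l + 6) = (l - 2)*(l + 1)*(l - 3)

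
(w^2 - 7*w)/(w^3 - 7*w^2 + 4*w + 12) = w*(w - 7)/(w^3 - 7*w^2 + 4*w + 12)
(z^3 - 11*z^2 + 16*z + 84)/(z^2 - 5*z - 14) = z - 6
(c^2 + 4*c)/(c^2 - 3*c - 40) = c*(c + 4)/(c^2 - 3*c - 40)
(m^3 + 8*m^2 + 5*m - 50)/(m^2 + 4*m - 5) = (m^2 + 3*m - 10)/(m - 1)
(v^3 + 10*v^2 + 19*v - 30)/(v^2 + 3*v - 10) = (v^2 + 5*v - 6)/(v - 2)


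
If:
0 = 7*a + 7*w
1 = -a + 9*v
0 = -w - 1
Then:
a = 1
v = 2/9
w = -1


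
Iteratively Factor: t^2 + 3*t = (t)*(t + 3)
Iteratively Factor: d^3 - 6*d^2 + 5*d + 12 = (d + 1)*(d^2 - 7*d + 12) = (d - 3)*(d + 1)*(d - 4)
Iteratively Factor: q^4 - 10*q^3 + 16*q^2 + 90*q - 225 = (q - 3)*(q^3 - 7*q^2 - 5*q + 75) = (q - 3)*(q + 3)*(q^2 - 10*q + 25) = (q - 5)*(q - 3)*(q + 3)*(q - 5)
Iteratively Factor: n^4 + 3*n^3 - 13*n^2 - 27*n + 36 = (n + 4)*(n^3 - n^2 - 9*n + 9) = (n - 1)*(n + 4)*(n^2 - 9) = (n - 1)*(n + 3)*(n + 4)*(n - 3)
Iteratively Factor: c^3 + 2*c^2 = (c + 2)*(c^2) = c*(c + 2)*(c)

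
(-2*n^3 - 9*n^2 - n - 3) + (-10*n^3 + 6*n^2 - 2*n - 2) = -12*n^3 - 3*n^2 - 3*n - 5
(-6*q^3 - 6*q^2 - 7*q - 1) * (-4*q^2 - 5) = 24*q^5 + 24*q^4 + 58*q^3 + 34*q^2 + 35*q + 5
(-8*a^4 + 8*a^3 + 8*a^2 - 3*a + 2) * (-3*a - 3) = 24*a^5 - 48*a^3 - 15*a^2 + 3*a - 6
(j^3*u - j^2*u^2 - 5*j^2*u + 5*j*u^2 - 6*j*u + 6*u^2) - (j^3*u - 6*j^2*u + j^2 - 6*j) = -j^2*u^2 + j^2*u - j^2 + 5*j*u^2 - 6*j*u + 6*j + 6*u^2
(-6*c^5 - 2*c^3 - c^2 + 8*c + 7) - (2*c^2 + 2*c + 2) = -6*c^5 - 2*c^3 - 3*c^2 + 6*c + 5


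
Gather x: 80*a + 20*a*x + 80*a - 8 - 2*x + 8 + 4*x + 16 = 160*a + x*(20*a + 2) + 16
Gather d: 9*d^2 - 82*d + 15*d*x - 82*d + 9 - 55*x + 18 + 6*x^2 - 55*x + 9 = 9*d^2 + d*(15*x - 164) + 6*x^2 - 110*x + 36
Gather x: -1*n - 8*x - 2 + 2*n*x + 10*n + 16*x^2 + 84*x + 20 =9*n + 16*x^2 + x*(2*n + 76) + 18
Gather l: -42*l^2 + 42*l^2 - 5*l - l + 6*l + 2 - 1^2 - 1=0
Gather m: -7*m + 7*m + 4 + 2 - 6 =0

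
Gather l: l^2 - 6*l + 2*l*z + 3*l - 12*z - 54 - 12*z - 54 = l^2 + l*(2*z - 3) - 24*z - 108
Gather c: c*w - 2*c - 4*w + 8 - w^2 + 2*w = c*(w - 2) - w^2 - 2*w + 8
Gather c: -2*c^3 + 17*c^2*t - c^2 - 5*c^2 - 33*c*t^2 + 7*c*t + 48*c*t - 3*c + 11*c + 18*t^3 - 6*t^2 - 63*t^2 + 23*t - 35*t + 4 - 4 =-2*c^3 + c^2*(17*t - 6) + c*(-33*t^2 + 55*t + 8) + 18*t^3 - 69*t^2 - 12*t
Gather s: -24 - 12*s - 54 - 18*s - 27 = -30*s - 105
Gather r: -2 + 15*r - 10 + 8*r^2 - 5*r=8*r^2 + 10*r - 12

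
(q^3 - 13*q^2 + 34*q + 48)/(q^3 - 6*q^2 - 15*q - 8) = (q - 6)/(q + 1)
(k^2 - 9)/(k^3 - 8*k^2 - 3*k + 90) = (k - 3)/(k^2 - 11*k + 30)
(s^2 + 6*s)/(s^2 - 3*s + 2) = s*(s + 6)/(s^2 - 3*s + 2)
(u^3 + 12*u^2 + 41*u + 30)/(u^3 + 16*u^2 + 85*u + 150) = (u + 1)/(u + 5)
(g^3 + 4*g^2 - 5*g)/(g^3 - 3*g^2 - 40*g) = (g - 1)/(g - 8)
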